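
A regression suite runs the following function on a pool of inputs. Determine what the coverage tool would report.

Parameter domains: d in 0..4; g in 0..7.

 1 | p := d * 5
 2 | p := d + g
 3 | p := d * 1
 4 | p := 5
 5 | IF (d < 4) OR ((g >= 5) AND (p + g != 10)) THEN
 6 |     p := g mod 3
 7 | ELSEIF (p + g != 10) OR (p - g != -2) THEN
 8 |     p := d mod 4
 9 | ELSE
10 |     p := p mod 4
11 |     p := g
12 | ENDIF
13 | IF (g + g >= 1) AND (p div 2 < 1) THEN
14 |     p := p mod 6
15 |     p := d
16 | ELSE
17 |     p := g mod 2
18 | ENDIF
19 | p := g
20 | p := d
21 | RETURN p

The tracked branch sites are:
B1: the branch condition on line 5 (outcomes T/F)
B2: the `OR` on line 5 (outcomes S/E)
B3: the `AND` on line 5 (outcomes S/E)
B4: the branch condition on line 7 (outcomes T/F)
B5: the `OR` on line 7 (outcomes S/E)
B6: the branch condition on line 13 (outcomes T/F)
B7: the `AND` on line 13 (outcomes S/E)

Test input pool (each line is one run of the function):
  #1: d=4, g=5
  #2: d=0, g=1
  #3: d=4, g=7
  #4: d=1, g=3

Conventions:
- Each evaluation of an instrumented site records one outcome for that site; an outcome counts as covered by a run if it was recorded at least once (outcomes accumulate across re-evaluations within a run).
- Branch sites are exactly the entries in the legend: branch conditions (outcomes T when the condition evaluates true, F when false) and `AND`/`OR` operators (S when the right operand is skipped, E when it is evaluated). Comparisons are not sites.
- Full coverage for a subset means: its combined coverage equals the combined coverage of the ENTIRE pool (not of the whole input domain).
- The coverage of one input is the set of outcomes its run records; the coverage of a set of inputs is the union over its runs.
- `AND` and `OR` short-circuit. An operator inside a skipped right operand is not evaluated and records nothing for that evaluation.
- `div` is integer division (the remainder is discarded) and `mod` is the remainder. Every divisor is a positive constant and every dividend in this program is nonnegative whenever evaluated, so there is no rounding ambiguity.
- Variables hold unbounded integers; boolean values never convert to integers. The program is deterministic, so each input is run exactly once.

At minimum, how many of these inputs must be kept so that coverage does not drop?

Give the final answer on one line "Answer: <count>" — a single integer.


input #1, d=4, g=5: events B2->E, B3->E, B1->F, B5->E, B4->T, B7->E, B6->T; outcomes B1=F, B2=E, B3=E, B4=T, B5=E, B6=T, B7=E
input #2, d=0, g=1: events B2->S, B1->T, B7->E, B6->T; outcomes B1=T, B2=S, B6=T, B7=E
input #3, d=4, g=7: events B2->E, B3->E, B1->T, B7->E, B6->T; outcomes B1=T, B2=E, B3=E, B6=T, B7=E
input #4, d=1, g=3: events B2->S, B1->T, B7->E, B6->T; outcomes B1=T, B2=S, B6=T, B7=E
the full pool covers 9 outcomes: B1=T, B1=F, B2=S, B2=E, B3=E, B4=T, B5=E, B6=T, B7=E
no size-1 subset reaches all 9 outcomes (best union: 7/9)
at size 2, {1, 2} reaches all 9 outcomes; every lexicographically earlier size-2 subset fails
Answer: 2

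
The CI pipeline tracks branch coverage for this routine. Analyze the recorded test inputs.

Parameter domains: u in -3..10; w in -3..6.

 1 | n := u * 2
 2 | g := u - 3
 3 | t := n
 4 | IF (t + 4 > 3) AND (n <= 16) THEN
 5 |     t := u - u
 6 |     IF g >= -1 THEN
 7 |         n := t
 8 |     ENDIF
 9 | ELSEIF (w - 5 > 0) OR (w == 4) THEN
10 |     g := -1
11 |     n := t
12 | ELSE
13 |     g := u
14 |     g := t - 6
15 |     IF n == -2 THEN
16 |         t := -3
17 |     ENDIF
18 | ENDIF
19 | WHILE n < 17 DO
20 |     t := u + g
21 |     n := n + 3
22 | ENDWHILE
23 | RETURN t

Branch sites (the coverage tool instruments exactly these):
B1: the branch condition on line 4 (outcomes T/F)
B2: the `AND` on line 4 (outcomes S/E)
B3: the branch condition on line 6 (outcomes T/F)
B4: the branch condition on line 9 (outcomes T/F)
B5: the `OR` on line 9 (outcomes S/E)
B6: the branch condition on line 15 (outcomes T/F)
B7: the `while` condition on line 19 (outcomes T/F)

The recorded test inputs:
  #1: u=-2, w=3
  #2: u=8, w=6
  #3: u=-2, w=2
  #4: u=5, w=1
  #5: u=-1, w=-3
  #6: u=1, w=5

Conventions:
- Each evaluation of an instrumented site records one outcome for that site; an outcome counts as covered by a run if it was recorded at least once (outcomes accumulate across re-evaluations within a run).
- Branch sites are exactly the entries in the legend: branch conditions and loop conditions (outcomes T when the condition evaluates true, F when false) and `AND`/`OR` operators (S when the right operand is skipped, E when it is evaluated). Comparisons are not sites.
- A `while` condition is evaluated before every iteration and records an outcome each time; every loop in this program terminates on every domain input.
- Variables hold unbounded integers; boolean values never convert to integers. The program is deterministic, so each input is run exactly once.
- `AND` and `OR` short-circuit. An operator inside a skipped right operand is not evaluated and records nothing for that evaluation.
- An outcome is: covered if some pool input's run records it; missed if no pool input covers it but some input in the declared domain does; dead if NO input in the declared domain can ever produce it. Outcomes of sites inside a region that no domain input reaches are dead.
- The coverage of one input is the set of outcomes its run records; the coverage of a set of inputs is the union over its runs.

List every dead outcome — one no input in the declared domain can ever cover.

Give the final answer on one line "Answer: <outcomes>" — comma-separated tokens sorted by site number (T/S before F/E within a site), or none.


exhaustive pass over the 140-input domain:
  reachable outcomes have witnesses, e.g. B1=T (e.g. u=0, w=-3), B1=F (e.g. u=-3, w=-3), B2=S (e.g. u=-3, w=-3), B2=E (e.g. u=0, w=-3)
Answer: none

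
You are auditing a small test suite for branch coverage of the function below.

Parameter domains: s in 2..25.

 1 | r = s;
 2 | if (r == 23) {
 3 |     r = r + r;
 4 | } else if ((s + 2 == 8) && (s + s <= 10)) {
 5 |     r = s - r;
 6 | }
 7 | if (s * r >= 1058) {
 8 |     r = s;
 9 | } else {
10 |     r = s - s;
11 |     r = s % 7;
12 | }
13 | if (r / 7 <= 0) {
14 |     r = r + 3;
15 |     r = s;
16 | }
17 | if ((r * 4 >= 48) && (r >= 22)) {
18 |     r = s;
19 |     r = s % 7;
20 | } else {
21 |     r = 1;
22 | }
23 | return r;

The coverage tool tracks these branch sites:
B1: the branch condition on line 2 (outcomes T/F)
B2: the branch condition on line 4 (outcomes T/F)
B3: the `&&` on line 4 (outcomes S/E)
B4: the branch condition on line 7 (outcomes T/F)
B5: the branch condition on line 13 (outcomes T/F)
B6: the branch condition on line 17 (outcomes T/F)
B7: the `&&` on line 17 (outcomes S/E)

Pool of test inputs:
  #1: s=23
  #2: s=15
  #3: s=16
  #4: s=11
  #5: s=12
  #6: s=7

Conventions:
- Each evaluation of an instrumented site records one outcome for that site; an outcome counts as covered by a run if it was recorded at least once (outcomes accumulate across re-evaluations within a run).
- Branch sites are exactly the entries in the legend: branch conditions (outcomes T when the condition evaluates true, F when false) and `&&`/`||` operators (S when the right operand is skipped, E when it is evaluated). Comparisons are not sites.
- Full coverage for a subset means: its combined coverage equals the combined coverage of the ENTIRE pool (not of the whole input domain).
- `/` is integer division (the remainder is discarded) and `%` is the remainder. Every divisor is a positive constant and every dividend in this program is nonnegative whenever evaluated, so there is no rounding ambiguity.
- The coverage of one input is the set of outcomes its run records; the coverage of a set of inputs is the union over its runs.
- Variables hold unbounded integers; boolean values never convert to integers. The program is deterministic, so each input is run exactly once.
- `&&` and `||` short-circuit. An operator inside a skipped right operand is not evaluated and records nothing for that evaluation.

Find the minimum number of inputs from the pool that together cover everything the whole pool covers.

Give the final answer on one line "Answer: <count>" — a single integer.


test 1 (s=23) fires B1->T, B4->T, B5->F, B7->E, B6->T; hits B1=T, B4=T, B5=F, B6=T, B7=E
test 2 (s=15) fires B1->F, B3->S, B2->F, B4->F, B5->T, B7->E, B6->F; hits B1=F, B2=F, B3=S, B4=F, B5=T, B6=F, B7=E
test 3 (s=16) fires B1->F, B3->S, B2->F, B4->F, B5->T, B7->E, B6->F; hits B1=F, B2=F, B3=S, B4=F, B5=T, B6=F, B7=E
test 4 (s=11) fires B1->F, B3->S, B2->F, B4->F, B5->T, B7->S, B6->F; hits B1=F, B2=F, B3=S, B4=F, B5=T, B6=F, B7=S
test 5 (s=12) fires B1->F, B3->S, B2->F, B4->F, B5->T, B7->E, B6->F; hits B1=F, B2=F, B3=S, B4=F, B5=T, B6=F, B7=E
test 6 (s=7) fires B1->F, B3->S, B2->F, B4->F, B5->T, B7->S, B6->F; hits B1=F, B2=F, B3=S, B4=F, B5=T, B6=F, B7=S
pool-wide coverage (12 outcomes): B1=T, B1=F, B2=F, B3=S, B4=T, B4=F, B5=T, B5=F, B6=T, B6=F, B7=S, B7=E
no size-1 subset reaches all 12 outcomes (best union: 7/12)
inputs {1, 4} (size 2) cover everything; no size-2 subset with a lexicographically smaller index list covers all 12
Answer: 2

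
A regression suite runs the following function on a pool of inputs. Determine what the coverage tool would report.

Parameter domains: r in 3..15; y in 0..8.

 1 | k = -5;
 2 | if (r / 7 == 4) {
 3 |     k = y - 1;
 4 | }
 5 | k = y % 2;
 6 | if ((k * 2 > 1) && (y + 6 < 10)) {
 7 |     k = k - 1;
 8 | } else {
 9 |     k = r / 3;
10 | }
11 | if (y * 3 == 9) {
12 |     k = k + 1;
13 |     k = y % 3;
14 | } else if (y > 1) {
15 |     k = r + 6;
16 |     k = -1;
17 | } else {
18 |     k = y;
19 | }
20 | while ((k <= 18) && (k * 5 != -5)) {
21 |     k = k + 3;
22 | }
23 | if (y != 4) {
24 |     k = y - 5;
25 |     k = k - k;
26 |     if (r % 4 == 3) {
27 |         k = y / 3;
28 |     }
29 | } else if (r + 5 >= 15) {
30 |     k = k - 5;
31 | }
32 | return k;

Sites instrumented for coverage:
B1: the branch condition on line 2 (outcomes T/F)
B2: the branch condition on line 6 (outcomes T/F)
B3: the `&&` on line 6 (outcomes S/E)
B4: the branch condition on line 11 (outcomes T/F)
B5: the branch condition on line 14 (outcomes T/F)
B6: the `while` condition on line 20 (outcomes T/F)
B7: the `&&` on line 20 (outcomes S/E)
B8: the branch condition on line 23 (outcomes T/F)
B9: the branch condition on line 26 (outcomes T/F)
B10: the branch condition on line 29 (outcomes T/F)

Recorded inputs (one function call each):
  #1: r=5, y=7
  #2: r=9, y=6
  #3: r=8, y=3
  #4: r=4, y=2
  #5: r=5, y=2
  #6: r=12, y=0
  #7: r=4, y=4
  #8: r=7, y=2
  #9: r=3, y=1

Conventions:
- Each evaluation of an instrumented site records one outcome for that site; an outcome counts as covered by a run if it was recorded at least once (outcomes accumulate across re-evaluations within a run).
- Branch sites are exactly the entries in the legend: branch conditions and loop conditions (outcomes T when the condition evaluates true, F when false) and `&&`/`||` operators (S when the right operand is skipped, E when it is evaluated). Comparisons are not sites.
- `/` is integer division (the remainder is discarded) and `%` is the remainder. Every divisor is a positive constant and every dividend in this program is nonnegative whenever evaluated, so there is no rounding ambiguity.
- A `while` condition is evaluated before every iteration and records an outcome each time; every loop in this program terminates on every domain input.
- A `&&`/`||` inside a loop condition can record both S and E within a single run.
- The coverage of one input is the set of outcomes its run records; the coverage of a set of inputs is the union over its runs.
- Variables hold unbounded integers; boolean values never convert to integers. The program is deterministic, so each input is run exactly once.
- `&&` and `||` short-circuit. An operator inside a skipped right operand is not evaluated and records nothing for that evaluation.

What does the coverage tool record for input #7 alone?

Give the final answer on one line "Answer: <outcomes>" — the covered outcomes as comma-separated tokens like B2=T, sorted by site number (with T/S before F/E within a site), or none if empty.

Simulating input #7 (r=4, y=4) step by step:
  B1->F, B3->S, B2->F, B4->F, B5->T, B7->E, B6->F, B8->F, B10->F
deduplicating events, the covered set is: B1=F, B2=F, B3=S, B4=F, B5=T, B6=F, B7=E, B8=F, B10=F

Answer: B1=F, B2=F, B3=S, B4=F, B5=T, B6=F, B7=E, B8=F, B10=F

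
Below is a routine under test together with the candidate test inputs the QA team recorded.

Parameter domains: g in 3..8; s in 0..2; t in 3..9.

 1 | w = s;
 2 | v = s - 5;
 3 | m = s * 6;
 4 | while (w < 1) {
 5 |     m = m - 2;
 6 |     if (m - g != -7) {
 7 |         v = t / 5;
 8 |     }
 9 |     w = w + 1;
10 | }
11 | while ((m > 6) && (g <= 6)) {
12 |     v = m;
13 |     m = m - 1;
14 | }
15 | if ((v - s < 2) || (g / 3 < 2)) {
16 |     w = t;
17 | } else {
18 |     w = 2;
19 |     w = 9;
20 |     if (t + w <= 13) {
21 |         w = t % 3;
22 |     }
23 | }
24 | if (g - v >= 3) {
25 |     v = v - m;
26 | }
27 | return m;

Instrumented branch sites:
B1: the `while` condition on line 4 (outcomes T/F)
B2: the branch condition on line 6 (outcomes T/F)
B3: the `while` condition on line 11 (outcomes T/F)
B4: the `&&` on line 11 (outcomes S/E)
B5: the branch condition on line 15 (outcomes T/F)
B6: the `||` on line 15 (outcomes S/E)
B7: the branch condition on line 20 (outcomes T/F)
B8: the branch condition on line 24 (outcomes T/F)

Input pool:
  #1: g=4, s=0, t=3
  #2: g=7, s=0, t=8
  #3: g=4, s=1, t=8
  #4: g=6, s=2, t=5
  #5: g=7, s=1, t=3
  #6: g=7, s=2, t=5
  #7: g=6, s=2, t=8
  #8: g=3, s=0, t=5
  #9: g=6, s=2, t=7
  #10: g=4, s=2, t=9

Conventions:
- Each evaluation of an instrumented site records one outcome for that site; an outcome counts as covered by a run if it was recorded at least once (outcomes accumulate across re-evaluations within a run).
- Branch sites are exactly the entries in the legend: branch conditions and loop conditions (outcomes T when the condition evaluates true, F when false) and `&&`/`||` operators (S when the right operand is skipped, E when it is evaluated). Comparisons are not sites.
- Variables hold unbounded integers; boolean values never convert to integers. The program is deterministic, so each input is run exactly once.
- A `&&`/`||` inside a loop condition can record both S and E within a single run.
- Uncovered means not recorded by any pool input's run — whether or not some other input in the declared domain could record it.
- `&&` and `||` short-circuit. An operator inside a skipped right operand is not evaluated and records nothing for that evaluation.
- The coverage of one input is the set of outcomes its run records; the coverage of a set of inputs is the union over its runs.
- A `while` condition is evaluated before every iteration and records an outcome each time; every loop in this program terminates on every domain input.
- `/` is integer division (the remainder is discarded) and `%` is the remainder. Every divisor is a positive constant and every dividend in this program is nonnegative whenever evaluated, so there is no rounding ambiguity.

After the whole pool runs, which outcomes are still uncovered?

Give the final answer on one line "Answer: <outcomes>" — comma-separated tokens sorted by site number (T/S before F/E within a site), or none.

input #1 (g=4, s=0, t=3): events B1->T, B2->T, B1->F, B4->S, B3->F, B6->S, B5->T, B8->T; covers B1=T, B1=F, B2=T, B3=F, B4=S, B5=T, B6=S, B8=T
input #2 (g=7, s=0, t=8): events B1->T, B2->T, B1->F, B4->S, B3->F, B6->S, B5->T, B8->T; covers B1=T, B1=F, B2=T, B3=F, B4=S, B5=T, B6=S, B8=T
input #3 (g=4, s=1, t=8): events B1->F, B4->S, B3->F, B6->S, B5->T, B8->T; covers B1=F, B3=F, B4=S, B5=T, B6=S, B8=T
input #4 (g=6, s=2, t=5): events B1->F, B4->E, B3->T, B4->E, B3->T, B4->E, B3->T, B4->E, B3->T, B4->E, B3->T, B4->E, B3->T, B4->S, ...; covers B1=F, B3=T, B3=F, B4=S, B4=E, B5=F, B6=E, B7=F, B8=F
input #5 (g=7, s=1, t=3): events B1->F, B4->S, B3->F, B6->S, B5->T, B8->T; covers B1=F, B3=F, B4=S, B5=T, B6=S, B8=T
input #6 (g=7, s=2, t=5): events B1->F, B4->E, B3->F, B6->S, B5->T, B8->T; covers B1=F, B3=F, B4=E, B5=T, B6=S, B8=T
input #7 (g=6, s=2, t=8): events B1->F, B4->E, B3->T, B4->E, B3->T, B4->E, B3->T, B4->E, B3->T, B4->E, B3->T, B4->E, B3->T, B4->S, ...; covers B1=F, B3=T, B3=F, B4=S, B4=E, B5=F, B6=E, B7=F, B8=F
input #8 (g=3, s=0, t=5): events B1->T, B2->T, B1->F, B4->S, B3->F, B6->S, B5->T, B8->F; covers B1=T, B1=F, B2=T, B3=F, B4=S, B5=T, B6=S, B8=F
input #9 (g=6, s=2, t=7): events B1->F, B4->E, B3->T, B4->E, B3->T, B4->E, B3->T, B4->E, B3->T, B4->E, B3->T, B4->E, B3->T, B4->S, ...; covers B1=F, B3=T, B3=F, B4=S, B4=E, B5=F, B6=E, B7=F, B8=F
input #10 (g=4, s=2, t=9): events B1->F, B4->E, B3->T, B4->E, B3->T, B4->E, B3->T, B4->E, B3->T, B4->E, B3->T, B4->E, B3->T, B4->S, ...; covers B1=F, B3=T, B3=F, B4=S, B4=E, B5=T, B6=E, B8=F
union over the pool: B1=T, B1=F, B2=T, B3=T, B3=F, B4=S, B4=E, B5=T, B5=F, B6=S, B6=E, B7=F, B8=T, B8=F
uncovered (2 of 16): B2=F, B7=T

Answer: B2=F, B7=T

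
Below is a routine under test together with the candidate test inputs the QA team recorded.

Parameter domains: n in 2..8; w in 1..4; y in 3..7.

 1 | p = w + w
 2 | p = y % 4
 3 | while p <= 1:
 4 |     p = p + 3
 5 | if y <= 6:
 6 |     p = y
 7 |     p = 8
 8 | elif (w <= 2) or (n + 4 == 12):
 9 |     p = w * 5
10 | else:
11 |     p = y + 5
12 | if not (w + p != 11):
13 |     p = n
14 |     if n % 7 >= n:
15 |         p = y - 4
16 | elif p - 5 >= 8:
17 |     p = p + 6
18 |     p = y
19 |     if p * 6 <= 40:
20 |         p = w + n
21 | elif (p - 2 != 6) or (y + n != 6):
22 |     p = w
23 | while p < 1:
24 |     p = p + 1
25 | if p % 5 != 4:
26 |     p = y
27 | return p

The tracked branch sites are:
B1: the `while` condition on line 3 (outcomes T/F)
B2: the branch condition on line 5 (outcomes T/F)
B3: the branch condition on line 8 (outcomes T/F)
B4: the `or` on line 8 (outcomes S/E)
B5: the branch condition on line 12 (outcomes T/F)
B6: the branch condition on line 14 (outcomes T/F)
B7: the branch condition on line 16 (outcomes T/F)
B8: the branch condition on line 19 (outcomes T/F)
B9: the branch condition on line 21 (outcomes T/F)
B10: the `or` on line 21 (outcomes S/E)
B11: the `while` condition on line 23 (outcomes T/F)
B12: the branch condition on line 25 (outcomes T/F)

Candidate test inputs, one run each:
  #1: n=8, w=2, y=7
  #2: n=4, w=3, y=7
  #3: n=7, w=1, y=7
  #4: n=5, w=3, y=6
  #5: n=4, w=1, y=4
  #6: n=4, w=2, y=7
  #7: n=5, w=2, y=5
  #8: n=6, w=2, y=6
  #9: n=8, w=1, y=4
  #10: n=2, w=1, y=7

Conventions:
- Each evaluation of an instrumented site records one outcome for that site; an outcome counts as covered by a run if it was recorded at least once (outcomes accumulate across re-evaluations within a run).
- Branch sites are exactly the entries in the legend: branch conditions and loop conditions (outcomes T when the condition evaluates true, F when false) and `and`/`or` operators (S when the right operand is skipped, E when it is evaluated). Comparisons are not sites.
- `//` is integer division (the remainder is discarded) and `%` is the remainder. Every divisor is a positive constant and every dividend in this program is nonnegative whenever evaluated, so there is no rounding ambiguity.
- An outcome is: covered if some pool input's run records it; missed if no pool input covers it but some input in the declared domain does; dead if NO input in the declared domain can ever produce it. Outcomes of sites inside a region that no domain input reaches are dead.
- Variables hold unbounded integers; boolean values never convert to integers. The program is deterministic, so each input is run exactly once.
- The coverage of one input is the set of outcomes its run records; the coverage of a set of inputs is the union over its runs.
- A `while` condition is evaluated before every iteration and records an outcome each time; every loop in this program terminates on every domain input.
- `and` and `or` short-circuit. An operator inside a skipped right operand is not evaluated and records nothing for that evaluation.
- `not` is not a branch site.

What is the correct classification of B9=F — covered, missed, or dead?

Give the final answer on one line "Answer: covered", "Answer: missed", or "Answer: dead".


no pool input records B9=F
but domain input (n=2, w=1, y=4) does record it -> reachable, so missed
Answer: missed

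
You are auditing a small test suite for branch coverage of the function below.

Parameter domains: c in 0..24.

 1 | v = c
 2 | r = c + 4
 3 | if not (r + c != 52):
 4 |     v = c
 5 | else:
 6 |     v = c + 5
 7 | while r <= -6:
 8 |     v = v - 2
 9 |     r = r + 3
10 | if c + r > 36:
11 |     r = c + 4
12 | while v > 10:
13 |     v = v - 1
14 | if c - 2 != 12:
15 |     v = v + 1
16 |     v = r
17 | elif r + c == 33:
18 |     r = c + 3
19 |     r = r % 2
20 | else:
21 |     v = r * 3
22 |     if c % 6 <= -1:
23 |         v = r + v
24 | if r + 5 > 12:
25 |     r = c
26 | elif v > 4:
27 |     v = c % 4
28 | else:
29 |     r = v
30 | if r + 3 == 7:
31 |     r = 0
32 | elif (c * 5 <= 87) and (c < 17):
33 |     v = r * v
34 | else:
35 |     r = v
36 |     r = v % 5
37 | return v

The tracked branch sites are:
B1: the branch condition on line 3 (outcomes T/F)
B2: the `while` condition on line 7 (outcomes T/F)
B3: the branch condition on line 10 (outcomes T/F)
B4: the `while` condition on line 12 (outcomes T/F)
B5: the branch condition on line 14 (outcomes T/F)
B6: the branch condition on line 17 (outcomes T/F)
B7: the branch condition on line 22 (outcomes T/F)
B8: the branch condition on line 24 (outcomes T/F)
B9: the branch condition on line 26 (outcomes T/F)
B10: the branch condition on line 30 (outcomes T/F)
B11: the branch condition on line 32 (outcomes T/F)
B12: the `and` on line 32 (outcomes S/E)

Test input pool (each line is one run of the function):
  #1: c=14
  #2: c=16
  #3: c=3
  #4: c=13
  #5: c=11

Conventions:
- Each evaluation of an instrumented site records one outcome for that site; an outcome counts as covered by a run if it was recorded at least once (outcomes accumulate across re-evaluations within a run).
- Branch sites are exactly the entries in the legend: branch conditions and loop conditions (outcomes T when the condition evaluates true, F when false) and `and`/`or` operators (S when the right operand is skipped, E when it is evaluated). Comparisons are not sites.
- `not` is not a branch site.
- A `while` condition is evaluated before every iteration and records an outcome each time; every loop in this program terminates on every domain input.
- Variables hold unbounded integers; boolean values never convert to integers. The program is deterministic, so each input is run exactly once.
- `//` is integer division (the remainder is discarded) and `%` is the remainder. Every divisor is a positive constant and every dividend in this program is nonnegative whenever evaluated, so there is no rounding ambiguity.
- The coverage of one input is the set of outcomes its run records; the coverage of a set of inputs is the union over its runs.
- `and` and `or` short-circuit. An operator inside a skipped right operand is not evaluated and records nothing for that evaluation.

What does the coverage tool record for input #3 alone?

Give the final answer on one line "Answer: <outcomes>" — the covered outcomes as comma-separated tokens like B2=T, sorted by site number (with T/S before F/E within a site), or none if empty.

Simulating input #3 (c=3) step by step:
  B1->F, B2->F, B3->F, B4->F, B5->T, B8->F, B9->T, B10->F, B12->E, B11->T
collecting distinct outcomes: B1=F, B2=F, B3=F, B4=F, B5=T, B8=F, B9=T, B10=F, B11=T, B12=E

Answer: B1=F, B2=F, B3=F, B4=F, B5=T, B8=F, B9=T, B10=F, B11=T, B12=E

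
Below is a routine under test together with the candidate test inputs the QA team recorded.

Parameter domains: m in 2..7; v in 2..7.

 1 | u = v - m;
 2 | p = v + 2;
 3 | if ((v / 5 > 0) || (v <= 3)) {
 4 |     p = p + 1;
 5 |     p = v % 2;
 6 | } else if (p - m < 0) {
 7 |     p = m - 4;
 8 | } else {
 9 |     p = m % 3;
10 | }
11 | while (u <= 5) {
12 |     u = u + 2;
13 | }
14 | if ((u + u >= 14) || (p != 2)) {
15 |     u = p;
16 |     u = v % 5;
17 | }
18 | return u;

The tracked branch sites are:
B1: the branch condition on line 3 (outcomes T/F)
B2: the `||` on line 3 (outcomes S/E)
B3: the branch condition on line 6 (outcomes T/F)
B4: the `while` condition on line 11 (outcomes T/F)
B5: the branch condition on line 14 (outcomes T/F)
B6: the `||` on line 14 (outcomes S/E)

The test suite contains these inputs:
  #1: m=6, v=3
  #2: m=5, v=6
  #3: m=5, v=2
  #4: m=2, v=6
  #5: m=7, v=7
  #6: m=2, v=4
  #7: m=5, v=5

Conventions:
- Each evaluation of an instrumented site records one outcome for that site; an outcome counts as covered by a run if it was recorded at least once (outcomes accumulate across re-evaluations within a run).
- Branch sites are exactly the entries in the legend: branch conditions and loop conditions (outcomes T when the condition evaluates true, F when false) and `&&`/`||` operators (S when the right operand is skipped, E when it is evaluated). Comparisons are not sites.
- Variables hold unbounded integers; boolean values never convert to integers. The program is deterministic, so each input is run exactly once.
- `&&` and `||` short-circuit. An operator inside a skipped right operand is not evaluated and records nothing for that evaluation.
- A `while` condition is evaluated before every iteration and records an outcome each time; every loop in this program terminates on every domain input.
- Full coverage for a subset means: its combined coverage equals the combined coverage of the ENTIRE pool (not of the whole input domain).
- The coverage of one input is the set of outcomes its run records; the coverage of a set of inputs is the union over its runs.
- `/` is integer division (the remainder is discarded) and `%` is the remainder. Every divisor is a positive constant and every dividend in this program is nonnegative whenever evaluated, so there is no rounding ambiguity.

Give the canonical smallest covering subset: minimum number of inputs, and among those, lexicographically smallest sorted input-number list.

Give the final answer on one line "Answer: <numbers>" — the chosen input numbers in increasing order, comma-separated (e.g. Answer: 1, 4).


test 1 (m=6, v=3) fires B2->E, B1->T, B4->T, B4->T, B4->T, B4->T, B4->T, B4->F, B6->S, B5->T; hits B1=T, B2=E, B4=T, B4=F, B5=T, B6=S
test 2 (m=5, v=6) fires B2->S, B1->T, B4->T, B4->T, B4->T, B4->F, B6->S, B5->T; hits B1=T, B2=S, B4=T, B4=F, B5=T, B6=S
test 3 (m=5, v=2) fires B2->E, B1->T, B4->T, B4->T, B4->T, B4->T, B4->T, B4->F, B6->S, B5->T; hits B1=T, B2=E, B4=T, B4=F, B5=T, B6=S
test 4 (m=2, v=6) fires B2->S, B1->T, B4->T, B4->F, B6->E, B5->T; hits B1=T, B2=S, B4=T, B4=F, B5=T, B6=E
test 5 (m=7, v=7) fires B2->S, B1->T, B4->T, B4->T, B4->T, B4->F, B6->E, B5->T; hits B1=T, B2=S, B4=T, B4=F, B5=T, B6=E
test 6 (m=2, v=4) fires B2->E, B1->F, B3->F, B4->T, B4->T, B4->F, B6->E, B5->F; hits B1=F, B2=E, B3=F, B4=T, B4=F, B5=F, B6=E
test 7 (m=5, v=5) fires B2->S, B1->T, B4->T, B4->T, B4->T, B4->F, B6->E, B5->T; hits B1=T, B2=S, B4=T, B4=F, B5=T, B6=E
the full pool covers 11 outcomes: B1=T, B1=F, B2=S, B2=E, B3=F, B4=T, B4=F, B5=T, B5=F, B6=S, B6=E
size 1 is not enough: best union over all size-1 subsets is 7/11
size 2: inputs {2, 6} cover all 11 outcomes, and no lexicographically smaller subset of this size does
Answer: 2, 6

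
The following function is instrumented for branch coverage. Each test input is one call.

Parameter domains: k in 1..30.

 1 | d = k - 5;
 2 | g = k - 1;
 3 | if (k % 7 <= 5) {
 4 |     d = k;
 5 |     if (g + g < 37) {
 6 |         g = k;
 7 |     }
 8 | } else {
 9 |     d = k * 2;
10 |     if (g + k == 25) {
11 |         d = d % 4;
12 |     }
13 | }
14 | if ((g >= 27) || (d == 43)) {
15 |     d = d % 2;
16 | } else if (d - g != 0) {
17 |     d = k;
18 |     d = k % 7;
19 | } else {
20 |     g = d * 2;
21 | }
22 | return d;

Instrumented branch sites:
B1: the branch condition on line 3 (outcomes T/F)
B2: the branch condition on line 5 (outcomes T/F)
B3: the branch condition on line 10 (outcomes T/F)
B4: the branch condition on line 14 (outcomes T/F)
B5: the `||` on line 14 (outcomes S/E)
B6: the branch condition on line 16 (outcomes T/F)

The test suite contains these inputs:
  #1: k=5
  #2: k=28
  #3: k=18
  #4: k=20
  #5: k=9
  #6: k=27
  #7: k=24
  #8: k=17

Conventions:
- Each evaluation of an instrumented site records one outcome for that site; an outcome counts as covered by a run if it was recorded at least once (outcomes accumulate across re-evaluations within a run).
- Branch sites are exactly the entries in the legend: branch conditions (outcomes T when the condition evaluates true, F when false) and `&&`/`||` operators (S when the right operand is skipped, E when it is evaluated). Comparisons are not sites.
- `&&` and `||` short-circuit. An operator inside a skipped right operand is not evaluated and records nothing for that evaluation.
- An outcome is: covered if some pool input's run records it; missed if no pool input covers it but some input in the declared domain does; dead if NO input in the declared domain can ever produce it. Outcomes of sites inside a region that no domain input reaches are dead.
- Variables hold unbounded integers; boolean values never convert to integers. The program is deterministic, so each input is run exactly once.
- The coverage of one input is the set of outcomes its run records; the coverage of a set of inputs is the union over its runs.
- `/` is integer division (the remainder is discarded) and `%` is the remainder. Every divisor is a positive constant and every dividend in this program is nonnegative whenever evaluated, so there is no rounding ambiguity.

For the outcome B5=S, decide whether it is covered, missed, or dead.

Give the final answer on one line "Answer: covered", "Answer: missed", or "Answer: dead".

B5=S is recorded by pool input(s) 2 -> covered

Answer: covered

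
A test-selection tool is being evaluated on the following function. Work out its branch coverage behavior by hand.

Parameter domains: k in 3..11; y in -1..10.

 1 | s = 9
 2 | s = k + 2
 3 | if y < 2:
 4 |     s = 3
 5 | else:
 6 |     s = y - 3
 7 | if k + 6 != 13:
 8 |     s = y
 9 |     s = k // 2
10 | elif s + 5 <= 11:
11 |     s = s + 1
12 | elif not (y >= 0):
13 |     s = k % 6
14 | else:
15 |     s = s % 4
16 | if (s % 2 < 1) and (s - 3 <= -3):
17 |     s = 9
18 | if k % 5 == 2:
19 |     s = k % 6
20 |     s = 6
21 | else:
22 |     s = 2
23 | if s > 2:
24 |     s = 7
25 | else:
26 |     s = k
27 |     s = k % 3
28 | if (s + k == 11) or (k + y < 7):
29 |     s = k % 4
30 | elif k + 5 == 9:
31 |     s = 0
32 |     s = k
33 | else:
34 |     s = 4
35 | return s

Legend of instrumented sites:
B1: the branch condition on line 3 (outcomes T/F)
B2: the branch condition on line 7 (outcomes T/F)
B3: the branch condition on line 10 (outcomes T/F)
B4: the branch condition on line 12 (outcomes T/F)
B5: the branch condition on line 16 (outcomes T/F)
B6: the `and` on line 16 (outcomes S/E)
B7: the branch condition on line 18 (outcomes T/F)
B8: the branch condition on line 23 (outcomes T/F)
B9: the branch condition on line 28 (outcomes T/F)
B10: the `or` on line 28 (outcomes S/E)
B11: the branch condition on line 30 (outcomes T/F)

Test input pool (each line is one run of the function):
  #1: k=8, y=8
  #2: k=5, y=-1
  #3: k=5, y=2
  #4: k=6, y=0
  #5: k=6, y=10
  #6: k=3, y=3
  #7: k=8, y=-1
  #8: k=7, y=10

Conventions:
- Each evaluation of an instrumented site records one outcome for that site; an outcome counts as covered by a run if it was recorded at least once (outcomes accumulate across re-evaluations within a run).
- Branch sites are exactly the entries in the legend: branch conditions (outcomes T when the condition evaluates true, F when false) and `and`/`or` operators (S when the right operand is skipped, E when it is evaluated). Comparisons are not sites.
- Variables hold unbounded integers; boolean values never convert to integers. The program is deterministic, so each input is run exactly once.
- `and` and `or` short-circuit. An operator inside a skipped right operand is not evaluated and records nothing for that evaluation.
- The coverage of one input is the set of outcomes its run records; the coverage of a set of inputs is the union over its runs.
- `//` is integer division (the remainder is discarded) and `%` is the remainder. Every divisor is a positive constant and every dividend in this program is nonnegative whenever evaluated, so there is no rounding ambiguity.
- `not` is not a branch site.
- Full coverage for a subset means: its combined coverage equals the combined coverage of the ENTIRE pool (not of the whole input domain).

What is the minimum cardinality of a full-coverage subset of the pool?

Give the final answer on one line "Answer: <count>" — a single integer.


input #1 (k=8, y=8): events B1->F, B2->T, B6->E, B5->F, B7->F, B8->F, B10->E, B9->F, B11->F; covers B1=F, B2=T, B5=F, B6=E, B7=F, B8=F, B9=F, B10=E, B11=F
input #2 (k=5, y=-1): events B1->T, B2->T, B6->E, B5->F, B7->F, B8->F, B10->E, B9->T; covers B1=T, B2=T, B5=F, B6=E, B7=F, B8=F, B9=T, B10=E
input #3 (k=5, y=2): events B1->F, B2->T, B6->E, B5->F, B7->F, B8->F, B10->E, B9->F, B11->F; covers B1=F, B2=T, B5=F, B6=E, B7=F, B8=F, B9=F, B10=E, B11=F
input #4 (k=6, y=0): events B1->T, B2->T, B6->S, B5->F, B7->F, B8->F, B10->E, B9->T; covers B1=T, B2=T, B5=F, B6=S, B7=F, B8=F, B9=T, B10=E
input #5 (k=6, y=10): events B1->F, B2->T, B6->S, B5->F, B7->F, B8->F, B10->E, B9->F, B11->F; covers B1=F, B2=T, B5=F, B6=S, B7=F, B8=F, B9=F, B10=E, B11=F
input #6 (k=3, y=3): events B1->F, B2->T, B6->S, B5->F, B7->F, B8->F, B10->E, B9->T; covers B1=F, B2=T, B5=F, B6=S, B7=F, B8=F, B9=T, B10=E
input #7 (k=8, y=-1): events B1->T, B2->T, B6->E, B5->F, B7->F, B8->F, B10->E, B9->F, B11->F; covers B1=T, B2=T, B5=F, B6=E, B7=F, B8=F, B9=F, B10=E, B11=F
input #8 (k=7, y=10): events B1->F, B2->F, B3->F, B4->F, B6->S, B5->F, B7->T, B8->T, B10->E, B9->F, B11->F; covers B1=F, B2=F, B3=F, B4=F, B5=F, B6=S, B7=T, B8=T, B9=F, B10=E, B11=F
pool-wide coverage (17 outcomes): B1=T, B1=F, B2=T, B2=F, B3=F, B4=F, B5=F, B6=S, B6=E, B7=T, B7=F, B8=T, B8=F, B9=T, B9=F, B10=E, B11=F
checked all size-1 subsets: none covers 17 outcomes (max 11/17)
inputs {2, 8} (size 2) cover everything; no size-2 subset with a lexicographically smaller index list covers all 17
Answer: 2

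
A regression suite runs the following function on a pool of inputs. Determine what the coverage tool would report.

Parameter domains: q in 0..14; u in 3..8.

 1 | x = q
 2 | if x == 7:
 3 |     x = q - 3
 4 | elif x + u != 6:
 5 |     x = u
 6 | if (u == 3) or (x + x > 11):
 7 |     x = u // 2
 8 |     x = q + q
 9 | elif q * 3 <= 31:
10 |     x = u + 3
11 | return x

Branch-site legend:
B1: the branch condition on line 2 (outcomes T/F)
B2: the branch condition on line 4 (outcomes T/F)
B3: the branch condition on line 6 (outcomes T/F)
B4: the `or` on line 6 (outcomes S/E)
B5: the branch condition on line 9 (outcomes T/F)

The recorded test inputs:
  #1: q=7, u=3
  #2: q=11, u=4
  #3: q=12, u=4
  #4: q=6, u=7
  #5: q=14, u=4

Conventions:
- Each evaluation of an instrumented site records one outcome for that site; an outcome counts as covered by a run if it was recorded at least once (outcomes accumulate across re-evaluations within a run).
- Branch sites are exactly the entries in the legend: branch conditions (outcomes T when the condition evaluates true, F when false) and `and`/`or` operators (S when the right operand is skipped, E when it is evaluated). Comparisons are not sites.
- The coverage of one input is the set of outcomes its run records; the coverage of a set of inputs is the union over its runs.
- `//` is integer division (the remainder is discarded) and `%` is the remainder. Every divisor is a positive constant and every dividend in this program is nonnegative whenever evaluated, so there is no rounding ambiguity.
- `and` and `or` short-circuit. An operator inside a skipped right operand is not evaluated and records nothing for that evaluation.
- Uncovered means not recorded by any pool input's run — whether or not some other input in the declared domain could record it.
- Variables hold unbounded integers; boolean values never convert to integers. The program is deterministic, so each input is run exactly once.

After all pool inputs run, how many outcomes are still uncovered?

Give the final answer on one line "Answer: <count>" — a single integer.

input #1 (q=7, u=3): events B1->T, B4->S, B3->T; covers B1=T, B3=T, B4=S
input #2 (q=11, u=4): events B1->F, B2->T, B4->E, B3->F, B5->F; covers B1=F, B2=T, B3=F, B4=E, B5=F
input #3 (q=12, u=4): events B1->F, B2->T, B4->E, B3->F, B5->F; covers B1=F, B2=T, B3=F, B4=E, B5=F
input #4 (q=6, u=7): events B1->F, B2->T, B4->E, B3->T; covers B1=F, B2=T, B3=T, B4=E
input #5 (q=14, u=4): events B1->F, B2->T, B4->E, B3->F, B5->F; covers B1=F, B2=T, B3=F, B4=E, B5=F
union over the pool: B1=T, B1=F, B2=T, B3=T, B3=F, B4=S, B4=E, B5=F
uncovered (2 of 10): B2=F, B5=T

Answer: 2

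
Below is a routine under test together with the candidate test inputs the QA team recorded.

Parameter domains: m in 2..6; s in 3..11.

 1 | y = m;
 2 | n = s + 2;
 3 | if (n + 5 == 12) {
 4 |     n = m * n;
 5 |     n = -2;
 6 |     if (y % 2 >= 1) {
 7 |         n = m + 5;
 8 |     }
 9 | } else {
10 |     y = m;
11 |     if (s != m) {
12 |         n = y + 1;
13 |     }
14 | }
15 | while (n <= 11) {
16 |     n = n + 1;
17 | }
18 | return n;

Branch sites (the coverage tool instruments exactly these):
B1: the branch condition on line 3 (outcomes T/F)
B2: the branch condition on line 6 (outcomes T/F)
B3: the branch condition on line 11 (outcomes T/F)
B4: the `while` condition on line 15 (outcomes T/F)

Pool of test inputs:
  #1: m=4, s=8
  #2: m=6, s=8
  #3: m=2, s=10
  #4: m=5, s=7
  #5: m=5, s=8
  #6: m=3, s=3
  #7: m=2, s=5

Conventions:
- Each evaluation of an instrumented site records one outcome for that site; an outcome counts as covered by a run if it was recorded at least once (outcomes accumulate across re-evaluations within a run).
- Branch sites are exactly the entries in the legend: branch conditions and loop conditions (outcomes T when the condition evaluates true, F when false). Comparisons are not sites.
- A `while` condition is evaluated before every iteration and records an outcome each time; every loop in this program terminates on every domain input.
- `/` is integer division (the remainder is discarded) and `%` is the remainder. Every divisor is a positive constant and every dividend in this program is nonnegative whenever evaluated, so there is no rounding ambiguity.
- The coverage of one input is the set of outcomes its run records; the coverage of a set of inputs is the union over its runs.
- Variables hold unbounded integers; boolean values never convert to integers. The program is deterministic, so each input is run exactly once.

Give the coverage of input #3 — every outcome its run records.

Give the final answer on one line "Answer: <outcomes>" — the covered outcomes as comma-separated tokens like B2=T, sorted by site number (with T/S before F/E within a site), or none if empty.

Tracing the run of input #3 (m=2, s=10):
  B1->F, B3->T, B4->T, B4->T, B4->T, B4->T, B4->T, B4->T, B4->T, B4->T
  B4->T, B4->F
deduplicating events, the covered set is: B1=F, B3=T, B4=T, B4=F

Answer: B1=F, B3=T, B4=T, B4=F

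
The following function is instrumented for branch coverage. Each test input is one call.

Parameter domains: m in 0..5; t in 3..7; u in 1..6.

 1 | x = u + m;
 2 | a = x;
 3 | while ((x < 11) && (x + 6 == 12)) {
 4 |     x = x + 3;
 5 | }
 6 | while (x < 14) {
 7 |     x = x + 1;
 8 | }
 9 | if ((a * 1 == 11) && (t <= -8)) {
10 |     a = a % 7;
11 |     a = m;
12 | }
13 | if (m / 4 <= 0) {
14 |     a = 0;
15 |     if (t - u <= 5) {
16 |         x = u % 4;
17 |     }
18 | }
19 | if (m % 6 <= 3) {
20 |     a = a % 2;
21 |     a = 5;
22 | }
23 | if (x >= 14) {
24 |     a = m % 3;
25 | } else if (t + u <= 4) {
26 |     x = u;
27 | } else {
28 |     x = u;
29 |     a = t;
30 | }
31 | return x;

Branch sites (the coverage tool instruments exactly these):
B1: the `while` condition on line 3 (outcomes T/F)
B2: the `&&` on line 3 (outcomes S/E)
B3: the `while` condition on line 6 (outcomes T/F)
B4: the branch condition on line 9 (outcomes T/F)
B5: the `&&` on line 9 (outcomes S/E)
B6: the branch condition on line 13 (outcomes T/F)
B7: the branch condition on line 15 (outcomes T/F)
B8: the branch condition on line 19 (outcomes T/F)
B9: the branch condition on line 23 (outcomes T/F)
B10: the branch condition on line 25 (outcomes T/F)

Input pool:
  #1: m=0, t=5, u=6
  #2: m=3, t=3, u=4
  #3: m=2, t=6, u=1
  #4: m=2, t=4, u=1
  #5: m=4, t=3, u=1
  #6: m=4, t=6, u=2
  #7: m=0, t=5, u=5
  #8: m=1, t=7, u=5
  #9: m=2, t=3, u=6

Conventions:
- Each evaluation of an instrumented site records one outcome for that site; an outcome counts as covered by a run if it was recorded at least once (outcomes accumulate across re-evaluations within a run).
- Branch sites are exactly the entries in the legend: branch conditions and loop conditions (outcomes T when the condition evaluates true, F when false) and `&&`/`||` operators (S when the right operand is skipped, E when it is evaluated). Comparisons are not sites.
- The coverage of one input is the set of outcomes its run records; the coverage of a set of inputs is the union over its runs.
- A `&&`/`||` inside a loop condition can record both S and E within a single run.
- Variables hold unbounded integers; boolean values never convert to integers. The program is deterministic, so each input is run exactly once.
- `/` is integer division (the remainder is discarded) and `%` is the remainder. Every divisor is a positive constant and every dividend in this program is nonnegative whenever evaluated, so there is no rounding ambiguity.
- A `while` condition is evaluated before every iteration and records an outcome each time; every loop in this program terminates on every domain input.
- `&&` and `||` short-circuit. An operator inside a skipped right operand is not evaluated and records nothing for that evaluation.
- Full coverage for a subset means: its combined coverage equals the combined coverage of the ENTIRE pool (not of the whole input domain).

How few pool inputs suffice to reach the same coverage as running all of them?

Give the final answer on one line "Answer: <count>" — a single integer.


input #1 (m=0, t=5, u=6): events B2->E, B1->T, B2->E, B1->F, B3->T, B3->T, B3->T, B3->T, B3->T, B3->F, B5->S, B4->F, B6->T, B7->T, ...; covers B1=T, B1=F, B2=E, B3=T, B3=F, B4=F, B5=S, B6=T, B7=T, B8=T, B9=F, B10=F
input #2 (m=3, t=3, u=4): events B2->E, B1->F, B3->T, B3->T, B3->T, B3->T, B3->T, B3->T, B3->T, B3->F, B5->S, B4->F, B6->T, B7->T, ...; covers B1=F, B2=E, B3=T, B3=F, B4=F, B5=S, B6=T, B7=T, B8=T, B9=F, B10=F
input #3 (m=2, t=6, u=1): events B2->E, B1->F, B3->T, B3->T, B3->T, B3->T, B3->T, B3->T, B3->T, B3->T, B3->T, B3->T, B3->T, B3->F, ...; covers B1=F, B2=E, B3=T, B3=F, B4=F, B5=S, B6=T, B7=T, B8=T, B9=F, B10=F
input #4 (m=2, t=4, u=1): events B2->E, B1->F, B3->T, B3->T, B3->T, B3->T, B3->T, B3->T, B3->T, B3->T, B3->T, B3->T, B3->T, B3->F, ...; covers B1=F, B2=E, B3=T, B3=F, B4=F, B5=S, B6=T, B7=T, B8=T, B9=F, B10=F
input #5 (m=4, t=3, u=1): events B2->E, B1->F, B3->T, B3->T, B3->T, B3->T, B3->T, B3->T, B3->T, B3->T, B3->T, B3->F, B5->S, B4->F, ...; covers B1=F, B2=E, B3=T, B3=F, B4=F, B5=S, B6=F, B8=F, B9=T
input #6 (m=4, t=6, u=2): events B2->E, B1->T, B2->E, B1->F, B3->T, B3->T, B3->T, B3->T, B3->T, B3->F, B5->S, B4->F, B6->F, B8->F, ...; covers B1=T, B1=F, B2=E, B3=T, B3=F, B4=F, B5=S, B6=F, B8=F, B9=T
input #7 (m=0, t=5, u=5): events B2->E, B1->F, B3->T, B3->T, B3->T, B3->T, B3->T, B3->T, B3->T, B3->T, B3->T, B3->F, B5->S, B4->F, ...; covers B1=F, B2=E, B3=T, B3=F, B4=F, B5=S, B6=T, B7=T, B8=T, B9=F, B10=F
input #8 (m=1, t=7, u=5): events B2->E, B1->T, B2->E, B1->F, B3->T, B3->T, B3->T, B3->T, B3->T, B3->F, B5->S, B4->F, B6->T, B7->T, ...; covers B1=T, B1=F, B2=E, B3=T, B3=F, B4=F, B5=S, B6=T, B7=T, B8=T, B9=F, B10=F
input #9 (m=2, t=3, u=6): events B2->E, B1->F, B3->T, B3->T, B3->T, B3->T, B3->T, B3->T, B3->F, B5->S, B4->F, B6->T, B7->T, B8->T, ...; covers B1=F, B2=E, B3=T, B3=F, B4=F, B5=S, B6=T, B7=T, B8=T, B9=F, B10=F
the full pool covers 15 outcomes: B1=T, B1=F, B2=E, B3=T, B3=F, B4=F, B5=S, B6=T, B6=F, B7=T, B8=T, B8=F, B9=T, B9=F, B10=F
checked all size-1 subsets: none covers 15 outcomes (max 12/15)
at size 2, {1, 5} reaches all 15 outcomes; every lexicographically earlier size-2 subset fails
Answer: 2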